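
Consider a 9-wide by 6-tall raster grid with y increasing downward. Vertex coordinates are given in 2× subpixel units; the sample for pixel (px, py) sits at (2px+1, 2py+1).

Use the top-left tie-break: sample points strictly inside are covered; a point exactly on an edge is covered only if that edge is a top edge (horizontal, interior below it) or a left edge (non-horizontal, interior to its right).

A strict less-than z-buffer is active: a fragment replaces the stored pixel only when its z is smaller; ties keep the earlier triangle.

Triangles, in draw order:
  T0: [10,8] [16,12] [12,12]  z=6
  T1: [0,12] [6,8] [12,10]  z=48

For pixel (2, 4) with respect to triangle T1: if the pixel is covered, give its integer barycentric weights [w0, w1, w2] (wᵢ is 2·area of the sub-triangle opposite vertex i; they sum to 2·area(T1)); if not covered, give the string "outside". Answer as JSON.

T0:
  2·area = 16
  edge (10, 8)→(16, 12): d=(6,4) right/bottom  bias=-1
  edge (16, 12)→(12, 12): d=(-4,0) right/bottom  bias=-1
  edge (12, 12)→(10, 8): d=(-2,-4) top-left  bias=+0
    (5,4)@(11, 9): e=[2,12,2] → #
    (6,4)@(13, 9): e=[-6,12,10] → ·
    (5,5)@(11, 11): e=[14,4,-2] → ·
    (6,5)@(13, 11): e=[6,4,6] → #
    (7,5)@(15, 11): e=[-2,4,14] → ·
  covered (2 px):
    · · · · · · · · ·
    · · · · · · · · ·
    · · · · · · · · ·
    · · · · · · · · ·
    · · · · · # · · ·
    · · · · · · # · ·
T1:
  2·area = 36
  edge (0, 12)→(6, 8): d=(6,-4) top-left  bias=+0
  edge (6, 8)→(12, 10): d=(6,2) right/bottom  bias=-1
  edge (12, 10)→(0, 12): d=(-12,2) right/bottom  bias=-1
    (1,3)@(3, 7): e=[-18,0,54] → ·  [on edge]
    (2,4)@(5, 9): e=[2,8,26] → #
    (3,4)@(7, 9): e=[10,4,22] → #
    (4,4)@(9, 9): e=[18,0,18] → ·  [on edge]
    (1,5)@(3, 11): e=[6,24,6] → #
    (3,5)@(7, 11): e=[22,16,-2] → ·
    (7,5)@(15, 11): e=[54,0,-18] → ·  [on edge]
  covered (4 px):
    · · · · · · · · ·
    · · · · · · · · ·
    · · · · · · · · ·
    · · · · · · · · ·
    · · # # · · · · ·
    · # # · · · · · ·

Final: [8,26,2]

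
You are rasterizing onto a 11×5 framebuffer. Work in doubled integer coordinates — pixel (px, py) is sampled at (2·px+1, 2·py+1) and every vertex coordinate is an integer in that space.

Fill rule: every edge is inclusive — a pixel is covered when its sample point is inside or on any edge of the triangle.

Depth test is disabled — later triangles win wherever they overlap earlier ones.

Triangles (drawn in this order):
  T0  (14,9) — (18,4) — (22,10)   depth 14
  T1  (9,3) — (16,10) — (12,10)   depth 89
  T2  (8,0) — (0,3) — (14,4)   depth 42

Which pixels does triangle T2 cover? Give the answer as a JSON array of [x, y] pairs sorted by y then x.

T0:
  2·area = 44
  edge (14, 9)→(18, 4): d=(4,-5) inclusive
  edge (18, 4)→(22, 10): d=(4,6) inclusive
  edge (22, 10)→(14, 9): d=(-8,-1) inclusive
    (8,3)@(17, 7): e=[7,18,19] → #
    (9,3)@(19, 7): e=[17,6,21] → #
    (10,3)@(21, 7): e=[27,-6,23] → ·
    (7,4)@(15, 9): e=[5,38,1] → #
    (10,4)@(21, 9): e=[35,2,7] → #
  covered (6 px):
    · · · · · · · · · · ·
    · · · · · · · · · · ·
    · · · · · · · · · · ·
    · · · · · · · · # # ·
    · · · · · · · # # # #
T1:
  2·area = 28
  edge (9, 3)→(16, 10): d=(7,7) inclusive
  edge (16, 10)→(12, 10): d=(-4,0) inclusive
  edge (12, 10)→(9, 3): d=(-3,-7) inclusive
    (3,0)@(7, 1): e=[0,36,-8] → ·  [on edge]
    (4,1)@(9, 3): e=[0,28,0] → #  [on edge]
    (5,1)@(11, 3): e=[-14,28,14] → ·
    (4,2)@(9, 5): e=[14,20,-6] → ·
    (5,2)@(11, 5): e=[0,20,8] → #  [on edge]
    (6,2)@(13, 5): e=[-14,20,22] → ·
    (5,3)@(11, 7): e=[14,12,2] → #
    (6,3)@(13, 7): e=[0,12,16] → #  [on edge]
    (7,3)@(15, 7): e=[-14,12,30] → ·
    (5,4)@(11, 9): e=[28,4,-4] → ·
    (6,4)@(13, 9): e=[14,4,10] → #
    (7,4)@(15, 9): e=[0,4,24] → #  [on edge]
  covered (6 px):
    · · · · · · · · · · ·
    · · · · # · · · · · ·
    · · · · · # · · · · ·
    · · · · · # # · · · ·
    · · · · · · # # · · ·
T2:
  2·area = 50  (B↔C swapped to make it positive)
  edge (8, 0)→(14, 4): d=(6,4) inclusive
  edge (14, 4)→(0, 3): d=(-14,-1) inclusive
  edge (0, 3)→(8, 0): d=(8,-3) inclusive
    (3,0)@(7, 1): e=[10,35,5] → #
    (4,0)@(9, 1): e=[2,37,11] → #
    (5,0)@(11, 1): e=[-6,39,17] → ·
    (0,1)@(1, 3): e=[46,1,3] → #
    (1,1)@(3, 3): e=[38,3,9] → #
    (2,1)@(5, 3): e=[30,5,15] → #
    (5,1)@(11, 3): e=[6,11,33] → #
    (6,1)@(13, 3): e=[-2,13,39] → ·
    (0,2)@(1, 5): e=[58,-27,19] → ·
    (1,2)@(3, 5): e=[50,-25,25] → ·
    (2,2)@(5, 5): e=[42,-23,31] → ·
    (3,2)@(7, 5): e=[34,-21,37] → ·
  covered (8 px):
    · · · # # · · · · · ·
    # # # # # # · · · · ·
    · · · · · · · · · · ·
    · · · · · · · · · · ·
    · · · · · · · · · · ·

Final: [[3,0],[4,0],[0,1],[1,1],[2,1],[3,1],[4,1],[5,1]]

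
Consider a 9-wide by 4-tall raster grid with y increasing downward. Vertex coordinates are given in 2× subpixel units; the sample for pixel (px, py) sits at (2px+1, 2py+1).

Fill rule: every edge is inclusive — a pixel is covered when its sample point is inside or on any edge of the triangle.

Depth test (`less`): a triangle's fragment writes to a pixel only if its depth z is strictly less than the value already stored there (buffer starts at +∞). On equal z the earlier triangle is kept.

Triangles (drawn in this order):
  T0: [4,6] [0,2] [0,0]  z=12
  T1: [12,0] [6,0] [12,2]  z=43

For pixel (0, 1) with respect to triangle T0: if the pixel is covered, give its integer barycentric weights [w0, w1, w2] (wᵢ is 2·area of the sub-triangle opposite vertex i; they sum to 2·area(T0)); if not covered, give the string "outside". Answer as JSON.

T0:
  2·area = 8
  edge (4, 6)→(0, 2): d=(-4,-4) inclusive
  edge (0, 2)→(0, 0): d=(0,-2) inclusive
  edge (0, 0)→(4, 6): d=(4,6) inclusive
    (0,1)@(1, 3): e=[0,2,6] → X  [on edge]
    (1,1)@(3, 3): e=[8,6,-6] → .
    (0,2)@(1, 5): e=[-8,2,14] → .
    (1,2)@(3, 5): e=[0,6,2] → X  [on edge]
    (2,2)@(5, 5): e=[8,10,-10] → .
    (1,3)@(3, 7): e=[-8,6,10] → .
    (2,3)@(5, 7): e=[0,10,-2] → .  [on edge]
  covered (2 px):
    . . . . . . . . .
    X . . . . . . . .
    . X . . . . . . .
    . . . . . . . . .
T1:
  2·area = 12  (B↔C swapped to make it positive)
  edge (12, 0)→(12, 2): d=(0,2) inclusive
  edge (12, 2)→(6, 0): d=(-6,-2) inclusive
  edge (6, 0)→(12, 0): d=(6,0) inclusive
    (4,0)@(9, 1): e=[6,0,6] → X  [on edge]
    (5,0)@(11, 1): e=[2,4,6] → X
    (6,0)@(13, 1): e=[-2,8,6] → .
    (4,1)@(9, 3): e=[6,-12,18] → .
    (5,1)@(11, 3): e=[2,-8,18] → .
    (7,1)@(15, 3): e=[-6,0,18] → .  [on edge]
  covered (2 px):
    . . . . X X . . .
    . . . . . . . . .
    . . . . . . . . .
    . . . . . . . . .

Result: [2,6,0]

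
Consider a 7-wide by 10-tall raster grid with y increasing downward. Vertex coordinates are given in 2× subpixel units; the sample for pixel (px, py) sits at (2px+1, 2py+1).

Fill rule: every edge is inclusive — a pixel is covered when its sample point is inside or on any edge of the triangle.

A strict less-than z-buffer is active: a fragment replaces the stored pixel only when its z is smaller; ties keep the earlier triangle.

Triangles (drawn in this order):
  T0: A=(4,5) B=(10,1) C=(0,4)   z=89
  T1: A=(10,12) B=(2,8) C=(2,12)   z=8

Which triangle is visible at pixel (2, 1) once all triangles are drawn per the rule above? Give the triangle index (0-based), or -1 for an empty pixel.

T0:
  2·area = 22  (B↔C swapped to make it positive)
  edge (4, 5)→(0, 4): d=(-4,-1) inclusive
  edge (0, 4)→(10, 1): d=(10,-3) inclusive
  edge (10, 1)→(4, 5): d=(-6,4) inclusive
    (2,1)@(5, 3): e=[9,5,8] → #
    (3,1)@(7, 3): e=[11,11,0] → #  [on edge]
    (4,1)@(9, 3): e=[13,17,-8] → ·
    (2,2)@(5, 5): e=[1,25,-4] → ·
    (3,2)@(7, 5): e=[3,31,-12] → ·
    (0,3)@(1, 7): e=[-11,33,0] → ·  [on edge]
  covered (2 px):
    · · · · · · ·
    · · # # · · ·
    · · · · · · ·
    · · · · · · ·
    · · · · · · ·
    · · · · · · ·
    · · · · · · ·
    · · · · · · ·
    · · · · · · ·
    · · · · · · ·
T1:
  2·area = 32  (B↔C swapped to make it positive)
  edge (10, 12)→(2, 12): d=(-8,0) inclusive
  edge (2, 12)→(2, 8): d=(0,-4) inclusive
  edge (2, 8)→(10, 12): d=(8,4) inclusive
    (1,4)@(3, 9): e=[24,4,4] → #
    (2,4)@(5, 9): e=[24,12,-4] → ·
    (1,5)@(3, 11): e=[8,4,20] → #
    (2,5)@(5, 11): e=[8,12,12] → #
    (3,5)@(7, 11): e=[8,20,4] → #
    (4,5)@(9, 11): e=[8,28,-4] → ·
    (1,6)@(3, 13): e=[-8,4,36] → ·
    (2,6)@(5, 13): e=[-8,12,28] → ·
    (3,6)@(7, 13): e=[-8,20,20] → ·
  covered (4 px):
    · · · · · · ·
    · · · · · · ·
    · · · · · · ·
    · · · · · · ·
    · # · · · · ·
    · # # # · · ·
    · · · · · · ·
    · · · · · · ·
    · · · · · · ·
    · · · · · · ·

Z-buffer (winner per pixel, '.' = empty):
  . . . . . . .
  . . 0 0 . . .
  . . . . . . .
  . . . . . . .
  . 1 . . . . .
  . 1 1 1 . . .
  . . . . . . .
  . . . . . . .
  . . . . . . .
  . . . . . . .

Result: 0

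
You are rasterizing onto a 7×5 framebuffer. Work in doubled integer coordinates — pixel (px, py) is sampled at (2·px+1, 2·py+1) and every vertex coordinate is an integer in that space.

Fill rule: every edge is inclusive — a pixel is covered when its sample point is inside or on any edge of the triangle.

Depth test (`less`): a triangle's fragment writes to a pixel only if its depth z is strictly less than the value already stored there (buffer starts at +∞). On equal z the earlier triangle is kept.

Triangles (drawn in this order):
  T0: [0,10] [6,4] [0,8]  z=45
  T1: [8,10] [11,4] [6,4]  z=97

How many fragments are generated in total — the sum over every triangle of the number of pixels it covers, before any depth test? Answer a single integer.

T0:
  2·area = 12  (B↔C swapped to make it positive)
  edge (0, 10)→(0, 8): d=(0,-2) inclusive
  edge (0, 8)→(6, 4): d=(6,-4) inclusive
  edge (6, 4)→(0, 10): d=(-6,6) inclusive
    (4,0)@(9, 1): e=[18,-6,0] → ·  [on edge]
    (3,1)@(7, 3): e=[14,-2,0] → ·  [on edge]
    (2,2)@(5, 5): e=[10,2,0] → █  [on edge]
    (3,2)@(7, 5): e=[14,10,-12] → ·
    (1,3)@(3, 7): e=[6,6,0] → █  [on edge]
    (2,3)@(5, 7): e=[10,14,-12] → ·
    (0,4)@(1, 9): e=[2,10,0] → █  [on edge]
    (1,4)@(3, 9): e=[6,18,-12] → ·
  covered (3 px):
    · · · · · · ·
    · · · · · · ·
    · · █ · · · ·
    · █ · · · · ·
    █ · · · · · ·
T1:
  2·area = 30  (B↔C swapped to make it positive)
  edge (8, 10)→(6, 4): d=(-2,-6) inclusive
  edge (6, 4)→(11, 4): d=(5,0) inclusive
  edge (11, 4)→(8, 10): d=(-3,6) inclusive
    (2,0)@(5, 1): e=[0,-15,45] → ·  [on edge]
    (3,2)@(7, 5): e=[4,5,21] → █
    (4,2)@(9, 5): e=[16,5,9] → █
    (5,2)@(11, 5): e=[28,5,-3] → ·
    (3,3)@(7, 7): e=[0,15,15] → █  [on edge]
    (5,3)@(11, 7): e=[24,15,-9] → ·
    (3,4)@(7, 9): e=[-4,25,9] → ·
    (4,4)@(9, 9): e=[8,25,-3] → ·
  covered (4 px):
    · · · · · · ·
    · · · · · · ·
    · · · █ █ · ·
    · · · █ █ · ·
    · · · · · · ·

Final: 7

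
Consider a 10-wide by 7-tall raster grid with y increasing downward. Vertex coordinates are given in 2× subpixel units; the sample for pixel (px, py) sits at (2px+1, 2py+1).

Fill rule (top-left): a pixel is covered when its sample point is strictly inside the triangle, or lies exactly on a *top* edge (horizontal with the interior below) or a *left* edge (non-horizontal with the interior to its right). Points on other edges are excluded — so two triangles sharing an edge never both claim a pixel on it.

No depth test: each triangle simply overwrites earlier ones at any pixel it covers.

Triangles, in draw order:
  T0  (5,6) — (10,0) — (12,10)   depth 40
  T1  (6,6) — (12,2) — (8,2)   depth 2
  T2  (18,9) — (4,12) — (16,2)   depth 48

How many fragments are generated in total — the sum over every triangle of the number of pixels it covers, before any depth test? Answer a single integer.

T0:
  2·area = 62
  edge (5, 6)→(10, 0): d=(5,-6) top-left  bias=+0
  edge (10, 0)→(12, 10): d=(2,10) right/bottom  bias=-1
  edge (12, 10)→(5, 6): d=(-7,-4) top-left  bias=+0
    (4,1)@(9, 3): e=[9,16,37] → #
    (5,1)@(11, 3): e=[21,-4,45] → ·
    (3,2)@(7, 5): e=[7,40,15] → #
    (5,2)@(11, 5): e=[31,0,31] → ·  [on edge]
    (3,3)@(7, 7): e=[17,44,1] → #
    (5,3)@(11, 7): e=[41,4,17] → #
    (6,3)@(13, 7): e=[53,-16,25] → ·
    (3,4)@(7, 9): e=[27,48,-13] → ·
    (4,4)@(9, 9): e=[39,28,-5] → ·
    (5,4)@(11, 9): e=[51,8,3] → #
    (6,4)@(13, 9): e=[63,-12,11] → ·
    (5,5)@(11, 11): e=[61,12,-11] → ·
  covered (7 px):
    · · · · · · · · · ·
    · · · · # · · · · ·
    · · · # # · · · · ·
    · · · # # # · · · ·
    · · · · · # · · · ·
    · · · · · · · · · ·
    · · · · · · · · · ·
T1:
  2·area = 16  (B↔C swapped to make it positive)
  edge (6, 6)→(8, 2): d=(2,-4) top-left  bias=+0
  edge (8, 2)→(12, 2): d=(4,0) top-left  bias=+0
  edge (12, 2)→(6, 6): d=(-6,4) right/bottom  bias=-1
    (4,1)@(9, 3): e=[6,4,6] → #
    (5,1)@(11, 3): e=[14,4,-2] → ·
    (3,2)@(7, 5): e=[2,12,2] → #
    (4,2)@(9, 5): e=[10,12,-6] → ·
    (3,3)@(7, 7): e=[6,20,-10] → ·
  covered (2 px):
    · · · · · · · · · ·
    · · · · # · · · · ·
    · · · # · · · · · ·
    · · · · · · · · · ·
    · · · · · · · · · ·
    · · · · · · · · · ·
    · · · · · · · · · ·
T2:
  2·area = 104
  edge (18, 9)→(4, 12): d=(-14,3) right/bottom  bias=-1
  edge (4, 12)→(16, 2): d=(12,-10) top-left  bias=+0
  edge (16, 2)→(18, 9): d=(2,7) right/bottom  bias=-1
    (7,1)@(15, 3): e=[93,2,9] → #
    (8,1)@(17, 3): e=[87,22,-5] → ·
    (6,2)@(13, 5): e=[71,6,27] → #
    (8,2)@(17, 5): e=[59,46,-1] → ·
    (5,3)@(11, 7): e=[49,10,45] → #
    (8,3)@(17, 7): e=[31,70,3] → #
    (9,3)@(19, 7): e=[25,90,-11] → ·
    (4,4)@(9, 9): e=[27,14,63] → #
    (9,4)@(19, 9): e=[-3,114,-7] → ·
    (3,5)@(7, 11): e=[5,18,81] → #
    (4,5)@(9, 11): e=[-1,38,67] → ·
    (5,5)@(11, 11): e=[-7,58,53] → ·
  covered (13 px):
    · · · · · · · · · ·
    · · · · · · · # · ·
    · · · · · · # # · ·
    · · · · · # # # # ·
    · · · · # # # # # ·
    · · · # · · · · · ·
    · · · · · · · · · ·

Result: 22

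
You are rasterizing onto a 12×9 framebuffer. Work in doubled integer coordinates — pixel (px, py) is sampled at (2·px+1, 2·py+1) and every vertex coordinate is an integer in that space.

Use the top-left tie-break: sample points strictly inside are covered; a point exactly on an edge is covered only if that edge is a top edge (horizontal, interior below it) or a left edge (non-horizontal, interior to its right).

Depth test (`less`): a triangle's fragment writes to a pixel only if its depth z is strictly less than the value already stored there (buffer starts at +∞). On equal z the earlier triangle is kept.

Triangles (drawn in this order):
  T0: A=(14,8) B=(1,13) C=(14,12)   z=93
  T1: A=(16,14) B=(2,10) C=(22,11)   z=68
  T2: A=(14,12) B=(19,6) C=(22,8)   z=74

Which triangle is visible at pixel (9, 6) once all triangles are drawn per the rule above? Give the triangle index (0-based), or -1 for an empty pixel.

T0:
  2·area = 52  (B↔C swapped to make it positive)
  edge (14, 8)→(14, 12): d=(0,4) right/bottom  bias=-1
  edge (14, 12)→(1, 13): d=(-13,1) right/bottom  bias=-1
  edge (1, 13)→(14, 8): d=(13,-5) top-left  bias=+0
    (6,4)@(13, 9): e=[4,40,8] → █
    (7,4)@(15, 9): e=[-4,38,18] → ·
    (3,5)@(7, 11): e=[28,20,4] → █
    (4,5)@(9, 11): e=[20,18,14] → █
    (5,5)@(11, 11): e=[12,16,24] → █
    (7,5)@(15, 11): e=[-4,12,44] → ·
    (0,6)@(1, 13): e=[52,0,0] → ·  [on edge]
    (3,6)@(7, 13): e=[28,-6,30] → ·
    (4,6)@(9, 13): e=[20,-8,40] → ·
    (5,6)@(11, 13): e=[12,-10,50] → ·
    (6,6)@(13, 13): e=[4,-12,60] → ·
  covered (5 px):
    · · · · · · · · · · · ·
    · · · · · · · · · · · ·
    · · · · · · · · · · · ·
    · · · · · · · · · · · ·
    · · · · · · █ · · · · ·
    · · · █ █ █ █ · · · · ·
    · · · · · · · · · · · ·
    · · · · · · · · · · · ·
    · · · · · · · · · · · ·
T1:
  2·area = 66
  edge (16, 14)→(2, 10): d=(-14,-4) top-left  bias=+0
  edge (2, 10)→(22, 11): d=(20,1) right/bottom  bias=-1
  edge (22, 11)→(16, 14): d=(-6,3) right/bottom  bias=-1
    (3,5)@(7, 11): e=[6,15,45] → █
    (4,5)@(9, 11): e=[14,13,39] → █
    (5,5)@(11, 11): e=[22,11,33] → █
    (6,5)@(13, 11): e=[30,9,27] → █
    (7,5)@(15, 11): e=[38,7,21] → █
    (8,5)@(17, 11): e=[46,5,15] → █
    (9,5)@(19, 11): e=[54,3,9] → █
    (10,5)@(21, 11): e=[62,1,3] → █
    (11,5)@(23, 11): e=[70,-1,-3] → ·
    (3,6)@(7, 13): e=[-22,55,33] → ·
    (4,6)@(9, 13): e=[-14,53,27] → ·
    (5,6)@(11, 13): e=[-6,51,21] → ·
  covered (11 px):
    · · · · · · · · · · · ·
    · · · · · · · · · · · ·
    · · · · · · · · · · · ·
    · · · · · · · · · · · ·
    · · · · · · · · · · · ·
    · · · █ █ █ █ █ █ █ █ ·
    · · · · · · █ █ █ · · ·
    · · · · · · · · · · · ·
    · · · · · · · · · · · ·
T2:
  2·area = 28
  edge (14, 12)→(19, 6): d=(5,-6) top-left  bias=+0
  edge (19, 6)→(22, 8): d=(3,2) right/bottom  bias=-1
  edge (22, 8)→(14, 12): d=(-8,4) right/bottom  bias=-1
    (9,3)@(19, 7): e=[5,3,20] → █
    (10,3)@(21, 7): e=[17,-1,12] → ·
    (8,4)@(17, 9): e=[3,13,12] → █
    (10,4)@(21, 9): e=[27,5,-4] → ·
    (7,5)@(15, 11): e=[1,23,4] → █
    (8,5)@(17, 11): e=[13,19,-4] → ·
    (9,5)@(19, 11): e=[25,15,-12] → ·
    (7,6)@(15, 13): e=[11,29,-12] → ·
  covered (4 px):
    · · · · · · · · · · · ·
    · · · · · · · · · · · ·
    · · · · · · · · · · · ·
    · · · · · · · · · █ · ·
    · · · · · · · · █ █ · ·
    · · · · · · · █ · · · ·
    · · · · · · · · · · · ·
    · · · · · · · · · · · ·
    · · · · · · · · · · · ·

Z-buffer (winner per pixel, '.' = empty):
  . . . . . . . . . . . .
  . . . . . . . . . . . .
  . . . . . . . . . . . .
  . . . . . . . . . 2 . .
  . . . . . . 0 . 2 2 . .
  . . . 1 1 1 1 1 1 1 1 .
  . . . . . . 1 1 1 . . .
  . . . . . . . . . . . .
  . . . . . . . . . . . .

Answer: -1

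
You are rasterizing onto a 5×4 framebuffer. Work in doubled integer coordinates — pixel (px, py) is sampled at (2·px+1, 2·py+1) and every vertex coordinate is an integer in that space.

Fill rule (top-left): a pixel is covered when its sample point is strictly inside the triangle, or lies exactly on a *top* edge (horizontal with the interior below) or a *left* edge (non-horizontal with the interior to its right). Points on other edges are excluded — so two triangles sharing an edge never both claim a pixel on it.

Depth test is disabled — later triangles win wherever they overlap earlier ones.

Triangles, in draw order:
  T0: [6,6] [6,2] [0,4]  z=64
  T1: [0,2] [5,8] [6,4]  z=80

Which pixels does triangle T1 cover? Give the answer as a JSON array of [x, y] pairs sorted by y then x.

T0:
  2·area = 24  (B↔C swapped to make it positive)
  edge (6, 6)→(0, 4): d=(-6,-2) top-left  bias=+0
  edge (0, 4)→(6, 2): d=(6,-2) top-left  bias=+0
  edge (6, 2)→(6, 6): d=(0,4) right/bottom  bias=-1
    (4,0)@(9, 1): e=[36,0,-12] → .  [on edge]
    (1,1)@(3, 3): e=[12,0,12] → X  [on edge]
    (2,1)@(5, 3): e=[16,4,4] → X
    (3,1)@(7, 3): e=[20,8,-4] → .
    (1,2)@(3, 5): e=[0,12,12] → X  [on edge]
    (3,2)@(7, 5): e=[8,20,-4] → .
    (1,3)@(3, 7): e=[-12,24,12] → .
    (2,3)@(5, 7): e=[-8,28,4] → .
    (4,3)@(9, 7): e=[0,36,-12] → .  [on edge]
  covered (4 px):
    . . . . .
    . X X . .
    . X X . .
    . . . . .
T1:
  2·area = 26  (B↔C swapped to make it positive)
  edge (0, 2)→(6, 4): d=(6,2) right/bottom  bias=-1
  edge (6, 4)→(5, 8): d=(-1,4) right/bottom  bias=-1
  edge (5, 8)→(0, 2): d=(-5,-6) top-left  bias=+0
    (0,1)@(1, 3): e=[4,21,1] → X
    (1,1)@(3, 3): e=[0,13,13] → .  [on edge]
    (0,2)@(1, 5): e=[16,19,-9] → .
    (1,2)@(3, 5): e=[12,11,3] → X
    (2,2)@(5, 5): e=[8,3,15] → X
    (3,2)@(7, 5): e=[4,-5,27] → .
    (4,2)@(9, 5): e=[0,-13,39] → .  [on edge]
    (1,3)@(3, 7): e=[24,9,-7] → .
    (2,3)@(5, 7): e=[20,1,5] → X
    (3,3)@(7, 7): e=[16,-7,17] → .
  covered (4 px):
    . . . . .
    X . . . .
    . X X . .
    . . X . .

Final: [[0,1],[1,2],[2,2],[2,3]]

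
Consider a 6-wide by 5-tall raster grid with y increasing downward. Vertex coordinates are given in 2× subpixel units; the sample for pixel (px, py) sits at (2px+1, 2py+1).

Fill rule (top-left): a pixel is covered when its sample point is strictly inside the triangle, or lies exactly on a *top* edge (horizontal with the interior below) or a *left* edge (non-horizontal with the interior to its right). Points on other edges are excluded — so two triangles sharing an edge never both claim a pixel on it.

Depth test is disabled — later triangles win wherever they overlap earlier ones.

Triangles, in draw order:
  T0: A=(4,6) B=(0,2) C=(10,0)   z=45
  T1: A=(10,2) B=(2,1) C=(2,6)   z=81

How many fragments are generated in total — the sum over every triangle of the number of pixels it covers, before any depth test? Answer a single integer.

T0:
  2·area = 48
  edge (4, 6)→(0, 2): d=(-4,-4) top-left  bias=+0
  edge (0, 2)→(10, 0): d=(10,-2) top-left  bias=+0
  edge (10, 0)→(4, 6): d=(-6,6) right/bottom  bias=-1
    (2,0)@(5, 1): e=[24,0,24] → X  [on edge]
    (3,0)@(7, 1): e=[32,4,12] → X
    (4,0)@(9, 1): e=[40,8,0] → .  [on edge]
    (0,1)@(1, 3): e=[0,12,36] → X  [on edge]
    (1,1)@(3, 3): e=[8,16,24] → X
    (3,1)@(7, 3): e=[24,24,0] → .  [on edge]
    (0,2)@(1, 5): e=[-8,32,24] → .
    (1,2)@(3, 5): e=[0,36,12] → X  [on edge]
    (2,2)@(5, 5): e=[8,40,0] → .  [on edge]
    (1,3)@(3, 7): e=[-8,56,0] → .  [on edge]
    (2,3)@(5, 7): e=[0,60,-12] → .  [on edge]
    (0,4)@(1, 9): e=[-24,72,0] → .  [on edge]
    (3,4)@(7, 9): e=[0,84,-36] → .  [on edge]
  covered (6 px):
    . . X X . .
    X X X . . .
    . X . . . .
    . . . . . .
    . . . . . .
T1:
  2·area = 40  (B↔C swapped to make it positive)
  edge (10, 2)→(2, 6): d=(-8,4) right/bottom  bias=-1
  edge (2, 6)→(2, 1): d=(0,-5) top-left  bias=+0
  edge (2, 1)→(10, 2): d=(8,1) right/bottom  bias=-1
    (1,1)@(3, 3): e=[20,5,15] → X
    (2,1)@(5, 3): e=[12,15,13] → X
    (3,1)@(7, 3): e=[4,25,11] → X
    (4,1)@(9, 3): e=[-4,35,9] → .
    (1,2)@(3, 5): e=[4,5,31] → X
    (2,2)@(5, 5): e=[-4,15,29] → .
    (3,2)@(7, 5): e=[-12,25,27] → .
    (1,3)@(3, 7): e=[-12,5,47] → .
  covered (4 px):
    . . . . . .
    . X X X . .
    . X . . . .
    . . . . . .
    . . . . . .

Final: 10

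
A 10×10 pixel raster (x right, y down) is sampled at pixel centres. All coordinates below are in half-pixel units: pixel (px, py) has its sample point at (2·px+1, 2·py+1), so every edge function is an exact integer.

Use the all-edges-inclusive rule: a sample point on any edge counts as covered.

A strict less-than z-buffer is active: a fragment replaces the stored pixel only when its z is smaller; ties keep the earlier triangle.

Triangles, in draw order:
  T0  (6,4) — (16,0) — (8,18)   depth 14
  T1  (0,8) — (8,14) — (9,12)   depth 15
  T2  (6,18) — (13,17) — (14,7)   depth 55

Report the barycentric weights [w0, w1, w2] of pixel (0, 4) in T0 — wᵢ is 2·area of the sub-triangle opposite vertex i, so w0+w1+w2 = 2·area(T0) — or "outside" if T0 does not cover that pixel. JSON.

T0:
  2·area = 148
  edge (6, 4)→(16, 0): d=(10,-4) inclusive
  edge (16, 0)→(8, 18): d=(-8,18) inclusive
  edge (8, 18)→(6, 4): d=(-2,-14) inclusive
    (7,0)@(15, 1): e=[6,10,132] → #
    (8,0)@(17, 1): e=[14,-26,160] → ·
    (4,1)@(9, 3): e=[2,102,44] → #
    (5,1)@(11, 3): e=[10,66,72] → #
    (6,1)@(13, 3): e=[18,30,100] → #
    (7,1)@(15, 3): e=[26,-6,128] → ·
    (3,2)@(7, 5): e=[14,122,12] → #
    (7,2)@(15, 5): e=[46,-22,124] → ·
    (3,3)@(7, 7): e=[34,106,8] → #
    (6,3)@(13, 7): e=[58,-2,92] → ·
    (3,4)@(7, 9): e=[54,90,4] → #
    (6,4)@(13, 9): e=[78,-18,88] → ·
    (3,5)@(7, 11): e=[74,74,0] → #  [on edge]
  covered (19 px):
    · · · · · · · # · ·
    · · · · # # # · · ·
    · · · # # # # · · ·
    · · · # # # · · · ·
    · · · # # # · · · ·
    · · · # # # · · · ·
    · · · · # · · · · ·
    · · · · # · · · · ·
    · · · · · · · · · ·
    · · · · · · · · · ·
T1:
  2·area = 22  (B↔C swapped to make it positive)
  edge (0, 8)→(9, 12): d=(9,4) inclusive
  edge (9, 12)→(8, 14): d=(-1,2) inclusive
  edge (8, 14)→(0, 8): d=(-8,-6) inclusive
    (2,5)@(5, 11): e=[7,9,6] → #
    (3,5)@(7, 11): e=[-1,5,18] → ·
    (2,6)@(5, 13): e=[25,7,-10] → ·
    (3,6)@(7, 13): e=[17,3,2] → #
    (4,6)@(9, 13): e=[9,-1,14] → ·
    (3,7)@(7, 15): e=[35,1,-14] → ·
  covered (2 px):
    · · · · · · · · · ·
    · · · · · · · · · ·
    · · · · · · · · · ·
    · · · · · · · · · ·
    · · · · · · · · · ·
    · · # · · · · · · ·
    · · · # · · · · · ·
    · · · · · · · · · ·
    · · · · · · · · · ·
    · · · · · · · · · ·
T2:
  2·area = 69  (B↔C swapped to make it positive)
  edge (6, 18)→(14, 7): d=(8,-11) inclusive
  edge (14, 7)→(13, 17): d=(-1,10) inclusive
  edge (13, 17)→(6, 18): d=(-7,1) inclusive
    (6,4)@(13, 9): e=[5,8,56] → #
    (7,4)@(15, 9): e=[27,-12,54] → ·
    (6,5)@(13, 11): e=[21,6,42] → #
    (7,5)@(15, 11): e=[43,-14,40] → ·
    (5,6)@(11, 13): e=[15,24,30] → #
    (7,6)@(15, 13): e=[59,-16,26] → ·
    (4,7)@(9, 15): e=[9,42,18] → #
    (7,7)@(15, 15): e=[75,-18,12] → ·
    (3,8)@(7, 17): e=[3,60,6] → #
    (6,8)@(13, 17): e=[69,0,0] → #  [on edge]
    (7,8)@(15, 17): e=[91,-20,-2] → ·
    (3,9)@(7, 19): e=[19,58,-8] → ·
  covered (11 px):
    · · · · · · · · · ·
    · · · · · · · · · ·
    · · · · · · · · · ·
    · · · · · · · · · ·
    · · · · · · # · · ·
    · · · · · · # · · ·
    · · · · · # # · · ·
    · · · · # # # · · ·
    · · · # # # # · · ·
    · · · · · · · · · ·

Answer: "outside"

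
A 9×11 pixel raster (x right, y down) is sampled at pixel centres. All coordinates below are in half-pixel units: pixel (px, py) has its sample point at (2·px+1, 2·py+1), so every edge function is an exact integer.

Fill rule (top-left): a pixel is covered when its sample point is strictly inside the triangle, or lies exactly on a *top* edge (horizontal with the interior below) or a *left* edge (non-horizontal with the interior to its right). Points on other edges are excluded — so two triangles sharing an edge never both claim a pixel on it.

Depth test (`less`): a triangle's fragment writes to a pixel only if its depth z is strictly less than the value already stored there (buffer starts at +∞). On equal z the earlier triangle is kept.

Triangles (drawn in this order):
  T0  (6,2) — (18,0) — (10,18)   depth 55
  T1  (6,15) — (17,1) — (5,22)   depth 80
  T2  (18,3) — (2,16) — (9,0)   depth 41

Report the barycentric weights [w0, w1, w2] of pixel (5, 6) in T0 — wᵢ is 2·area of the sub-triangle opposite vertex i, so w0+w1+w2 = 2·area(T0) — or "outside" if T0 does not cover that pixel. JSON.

T0:
  2·area = 200
  edge (6, 2)→(18, 0): d=(12,-2) top-left  bias=+0
  edge (18, 0)→(10, 18): d=(-8,18) right/bottom  bias=-1
  edge (10, 18)→(6, 2): d=(-4,-16) top-left  bias=+0
    (6,0)@(13, 1): e=[2,82,116] → █
    (7,0)@(15, 1): e=[6,46,148] → █
    (8,0)@(17, 1): e=[10,10,180] → █
    (3,1)@(7, 3): e=[14,174,12] → █
    (4,1)@(9, 3): e=[18,138,44] → █
    (5,1)@(11, 3): e=[22,102,76] → █
    (8,1)@(17, 3): e=[34,-6,172] → ·
    (3,2)@(7, 5): e=[38,158,4] → █
    (8,2)@(17, 5): e=[58,-22,164] → ·
    (3,3)@(7, 7): e=[62,142,-4] → ·
    (4,3)@(9, 7): e=[66,106,28] → █
    (7,3)@(15, 7): e=[78,-2,124] → ·
  covered (25 px):
    · · · · · · █ █ █
    · · · █ █ █ █ █ ·
    · · · █ █ █ █ █ ·
    · · · · █ █ █ · ·
    · · · · █ █ █ · ·
    · · · · █ █ █ · ·
    · · · · █ █ · · ·
    · · · · · █ · · ·
    · · · · · · · · ·
    · · · · · · · · ·
    · · · · · · · · ·
T1:
  2·area = 63
  edge (6, 15)→(17, 1): d=(11,-14) top-left  bias=+0
  edge (17, 1)→(5, 22): d=(-12,21) right/bottom  bias=-1
  edge (5, 22)→(6, 15): d=(1,-7) top-left  bias=+0
    (8,0)@(17, 1): e=[0,0,63] → ·  [on edge]
    (6,3)@(13, 7): e=[10,12,41] → █
    (7,3)@(15, 7): e=[38,-30,55] → ·
    (5,4)@(11, 9): e=[4,30,29] → █
    (6,4)@(13, 9): e=[32,-12,43] → ·
    (5,5)@(11, 11): e=[26,6,31] → █
    (6,5)@(13, 11): e=[54,-36,45] → ·
    (4,6)@(9, 13): e=[20,24,19] → █
    (5,6)@(11, 13): e=[48,-18,33] → ·
    (3,7)@(7, 15): e=[14,42,7] → █
    (4,7)@(9, 15): e=[42,0,21] → ·  [on edge]
    (3,8)@(7, 17): e=[36,18,9] → █
  covered (6 px):
    · · · · · · · · ·
    · · · · · · · · ·
    · · · · · · · · ·
    · · · · · · █ · ·
    · · · · · █ · · ·
    · · · · · █ · · ·
    · · · · █ · · · ·
    · · · █ · · · · ·
    · · · █ · · · · ·
    · · · · · · · · ·
    · · · · · · · · ·
T2:
  2·area = 165
  edge (18, 3)→(2, 16): d=(-16,13) right/bottom  bias=-1
  edge (2, 16)→(9, 0): d=(7,-16) top-left  bias=+0
  edge (9, 0)→(18, 3): d=(9,3) right/bottom  bias=-1
    (4,0)@(9, 1): e=[149,7,9] → █
    (5,0)@(11, 1): e=[123,39,3] → █
    (6,0)@(13, 1): e=[97,71,-3] → ·
    (4,1)@(9, 3): e=[117,21,27] → █
    (6,1)@(13, 3): e=[65,85,15] → █
    (7,1)@(15, 3): e=[39,117,9] → █
    (8,1)@(17, 3): e=[13,149,3] → █
    (3,2)@(7, 5): e=[111,3,51] → █
    (8,2)@(17, 5): e=[-19,163,21] → ·
    (3,3)@(7, 7): e=[79,17,69] → █
    (7,3)@(15, 7): e=[-25,145,45] → ·
    (3,4)@(7, 9): e=[47,31,87] → █
  covered (22 px):
    · · · · █ █ · · ·
    · · · · █ █ █ █ █
    · · · █ █ █ █ █ ·
    · · · █ █ █ █ · ·
    · · · █ █ · · · ·
    · · █ █ · · · · ·
    · · █ · · · · · ·
    · █ · · · · · · ·
    · · · · · · · · ·
    · · · · · · · · ·
    · · · · · · · · ·

Answer: [22,36,142]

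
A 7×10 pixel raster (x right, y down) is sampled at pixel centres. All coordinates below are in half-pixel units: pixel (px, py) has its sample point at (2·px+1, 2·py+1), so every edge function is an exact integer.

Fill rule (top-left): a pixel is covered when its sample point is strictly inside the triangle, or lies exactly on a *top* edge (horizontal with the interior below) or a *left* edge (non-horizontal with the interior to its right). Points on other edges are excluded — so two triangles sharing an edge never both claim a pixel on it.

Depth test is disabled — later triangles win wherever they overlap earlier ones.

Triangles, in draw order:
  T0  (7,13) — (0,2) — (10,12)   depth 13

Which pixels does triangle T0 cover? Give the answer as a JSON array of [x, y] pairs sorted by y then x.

T0:
  2·area = 40
  edge (7, 13)→(0, 2): d=(-7,-11) top-left  bias=+0
  edge (0, 2)→(10, 12): d=(10,10) right/bottom  bias=-1
  edge (10, 12)→(7, 13): d=(-3,1) right/bottom  bias=-1
    (0,1)@(1, 3): e=[4,0,36] → ·  [on edge]
    (1,2)@(3, 5): e=[12,0,28] → ·  [on edge]
    (2,3)@(5, 7): e=[20,0,20] → ·  [on edge]
    (2,4)@(5, 9): e=[6,20,14] → █
    (3,4)@(7, 9): e=[28,0,12] → ·  [on edge]
    (2,5)@(5, 11): e=[-8,40,8] → ·
    (3,5)@(7, 11): e=[14,20,6] → █
    (4,5)@(9, 11): e=[36,0,4] → ·  [on edge]
    (6,5)@(13, 11): e=[80,-40,0] → ·  [on edge]
    (3,6)@(7, 13): e=[0,40,0] → ·  [on edge]
    (5,6)@(11, 13): e=[44,0,-4] → ·  [on edge]
    (0,7)@(1, 15): e=[-80,120,0] → ·  [on edge]
    (6,7)@(13, 15): e=[52,0,-12] → ·  [on edge]
  covered (2 px):
    · · · · · · ·
    · · · · · · ·
    · · · · · · ·
    · · · · · · ·
    · · █ · · · ·
    · · · █ · · ·
    · · · · · · ·
    · · · · · · ·
    · · · · · · ·
    · · · · · · ·

Answer: [[2,4],[3,5]]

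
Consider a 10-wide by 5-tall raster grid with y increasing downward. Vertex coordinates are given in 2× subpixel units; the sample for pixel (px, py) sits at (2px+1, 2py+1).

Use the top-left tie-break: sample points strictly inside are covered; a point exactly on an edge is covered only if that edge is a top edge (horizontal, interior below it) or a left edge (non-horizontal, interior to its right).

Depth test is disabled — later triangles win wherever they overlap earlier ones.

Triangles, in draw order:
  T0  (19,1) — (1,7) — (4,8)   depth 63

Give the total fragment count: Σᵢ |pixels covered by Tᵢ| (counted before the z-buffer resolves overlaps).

T0:
  2·area = 36  (B↔C swapped to make it positive)
  edge (19, 1)→(4, 8): d=(-15,7) right/bottom  bias=-1
  edge (4, 8)→(1, 7): d=(-3,-1) top-left  bias=+0
  edge (1, 7)→(19, 1): d=(18,-6) top-left  bias=+0
    (9,0)@(19, 1): e=[0,36,0] → ·  [on edge]
    (6,1)@(13, 3): e=[12,24,0] → █  [on edge]
    (7,1)@(15, 3): e=[-2,26,12] → ·
    (3,2)@(7, 5): e=[24,12,0] → █  [on edge]
    (4,2)@(9, 5): e=[10,14,12] → █
    (5,2)@(11, 5): e=[-4,16,24] → ·
    (6,2)@(13, 5): e=[-18,18,36] → ·
    (0,3)@(1, 7): e=[36,0,0] → █  [on edge]
    (1,3)@(3, 7): e=[22,2,12] → █
    (2,3)@(5, 7): e=[8,4,24] → █
    (3,3)@(7, 7): e=[-6,6,36] → ·
    (4,3)@(9, 7): e=[-20,8,48] → ·
    (3,4)@(7, 9): e=[-36,0,72] → ·  [on edge]
  covered (6 px):
    · · · · · · · · · ·
    · · · · · · █ · · ·
    · · · █ █ · · · · ·
    █ █ █ · · · · · · ·
    · · · · · · · · · ·

Final: 6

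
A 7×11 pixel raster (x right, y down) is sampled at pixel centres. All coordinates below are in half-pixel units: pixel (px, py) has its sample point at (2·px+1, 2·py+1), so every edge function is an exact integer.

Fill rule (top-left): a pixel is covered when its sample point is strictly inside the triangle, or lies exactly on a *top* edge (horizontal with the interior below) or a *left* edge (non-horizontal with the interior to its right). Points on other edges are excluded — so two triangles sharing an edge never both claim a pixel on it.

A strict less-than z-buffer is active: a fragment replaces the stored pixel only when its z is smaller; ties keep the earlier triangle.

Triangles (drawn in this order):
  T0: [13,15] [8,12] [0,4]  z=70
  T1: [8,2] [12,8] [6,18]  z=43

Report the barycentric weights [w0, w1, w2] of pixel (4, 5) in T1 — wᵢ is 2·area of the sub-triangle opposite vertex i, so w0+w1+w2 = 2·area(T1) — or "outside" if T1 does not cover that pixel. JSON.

T0:
  2·area = 16
  edge (13, 15)→(8, 12): d=(-5,-3) top-left  bias=+0
  edge (8, 12)→(0, 4): d=(-8,-8) top-left  bias=+0
  edge (0, 4)→(13, 15): d=(13,11) right/bottom  bias=-1
    (0,2)@(1, 5): e=[14,0,2] → █  [on edge]
    (1,2)@(3, 5): e=[20,16,-20] → ·
    (0,3)@(1, 7): e=[4,-16,28] → ·
    (1,3)@(3, 7): e=[10,0,6] → █  [on edge]
    (2,3)@(5, 7): e=[16,16,-16] → ·
    (1,4)@(3, 9): e=[0,-16,32] → ·  [on edge]
    (2,4)@(5, 9): e=[6,0,10] → █  [on edge]
    (3,4)@(7, 9): e=[12,16,-12] → ·
    (2,5)@(5, 11): e=[-4,-16,36] → ·
    (3,5)@(7, 11): e=[2,0,14] → █  [on edge]
    (4,5)@(9, 11): e=[8,16,-8] → ·
    (3,6)@(7, 13): e=[-8,-16,40] → ·
    (4,6)@(9, 13): e=[-2,0,18] → ·  [on edge]
    (5,7)@(11, 15): e=[-6,0,22] → ·  [on edge]
    (6,7)@(13, 15): e=[0,16,0] → ·  [on edge]
    (6,8)@(13, 17): e=[-10,0,26] → ·  [on edge]
  covered (4 px):
    · · · · · · ·
    · · · · · · ·
    █ · · · · · ·
    · █ · · · · ·
    · · █ · · · ·
    · · · █ · · ·
    · · · · · · ·
    · · · · · · ·
    · · · · · · ·
    · · · · · · ·
    · · · · · · ·
T1:
  2·area = 76
  edge (8, 2)→(12, 8): d=(4,6) right/bottom  bias=-1
  edge (12, 8)→(6, 18): d=(-6,10) right/bottom  bias=-1
  edge (6, 18)→(8, 2): d=(2,-16) top-left  bias=+0
    (4,2)@(9, 5): e=[6,48,22] → █
    (5,2)@(11, 5): e=[-6,28,54] → ·
    (4,3)@(9, 7): e=[14,36,26] → █
    (5,3)@(11, 7): e=[2,16,58] → █
    (6,3)@(13, 7): e=[-10,-4,90] → ·
    (4,4)@(9, 9): e=[22,24,30] → █
    (6,4)@(13, 9): e=[-2,-16,94] → ·
    (3,5)@(7, 11): e=[42,32,2] → █
    (5,5)@(11, 11): e=[18,-8,66] → ·
    (3,6)@(7, 13): e=[50,20,6] → █
    (4,6)@(9, 13): e=[38,0,38] → ·  [on edge]
    (3,7)@(7, 15): e=[58,8,10] → █
  covered (9 px):
    · · · · · · ·
    · · · · · · ·
    · · · · █ · ·
    · · · · █ █ ·
    · · · · █ █ ·
    · · · █ █ · ·
    · · · █ · · ·
    · · · █ · · ·
    · · · · · · ·
    · · · · · · ·
    · · · · · · ·

Answer: [12,34,30]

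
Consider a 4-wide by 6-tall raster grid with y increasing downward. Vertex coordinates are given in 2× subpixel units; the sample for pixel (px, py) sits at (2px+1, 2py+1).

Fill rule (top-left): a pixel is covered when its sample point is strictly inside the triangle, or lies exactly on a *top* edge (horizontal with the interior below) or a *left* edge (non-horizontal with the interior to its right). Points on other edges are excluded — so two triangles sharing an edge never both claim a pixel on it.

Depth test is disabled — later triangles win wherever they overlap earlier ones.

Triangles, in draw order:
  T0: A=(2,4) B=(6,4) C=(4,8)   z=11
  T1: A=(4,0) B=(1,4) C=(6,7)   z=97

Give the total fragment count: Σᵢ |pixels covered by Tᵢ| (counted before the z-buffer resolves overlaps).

T0:
  2·area = 16
  edge (2, 4)→(6, 4): d=(4,0) top-left  bias=+0
  edge (6, 4)→(4, 8): d=(-2,4) right/bottom  bias=-1
  edge (4, 8)→(2, 4): d=(-2,-4) top-left  bias=+0
    (1,2)@(3, 5): e=[4,10,2] → X
    (2,2)@(5, 5): e=[4,2,10] → X
    (3,2)@(7, 5): e=[4,-6,18] → .
    (1,3)@(3, 7): e=[12,6,-2] → .
    (2,3)@(5, 7): e=[12,-2,6] → .
  covered (2 px):
    . . . .
    . . . .
    . X X .
    . . . .
    . . . .
    . . . .
T1:
  2·area = 29  (B↔C swapped to make it positive)
  edge (4, 0)→(6, 7): d=(2,7) right/bottom  bias=-1
  edge (6, 7)→(1, 4): d=(-5,-3) top-left  bias=+0
  edge (1, 4)→(4, 0): d=(3,-4) top-left  bias=+0
    (1,1)@(3, 3): e=[13,11,5] → X
    (2,1)@(5, 3): e=[-1,17,13] → .
    (1,2)@(3, 5): e=[17,1,11] → X
    (2,2)@(5, 5): e=[3,7,19] → X
    (3,2)@(7, 5): e=[-11,13,27] → .
    (1,3)@(3, 7): e=[21,-9,17] → .
    (2,3)@(5, 7): e=[7,-3,25] → .
  covered (3 px):
    . . . .
    . X . .
    . X X .
    . . . .
    . . . .
    . . . .

Answer: 5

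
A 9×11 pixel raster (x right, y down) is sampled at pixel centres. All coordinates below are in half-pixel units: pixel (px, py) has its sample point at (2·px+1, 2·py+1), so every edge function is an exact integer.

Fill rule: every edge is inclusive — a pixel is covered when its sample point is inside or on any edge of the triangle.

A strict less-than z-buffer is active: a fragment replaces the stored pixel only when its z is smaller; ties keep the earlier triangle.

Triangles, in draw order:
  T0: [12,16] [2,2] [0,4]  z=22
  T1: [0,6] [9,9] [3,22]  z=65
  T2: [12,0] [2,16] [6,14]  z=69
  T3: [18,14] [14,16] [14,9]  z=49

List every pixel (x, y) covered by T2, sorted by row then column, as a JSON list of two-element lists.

T0:
  2·area = 48  (B↔C swapped to make it positive)
  edge (12, 16)→(0, 4): d=(-12,-12) inclusive
  edge (0, 4)→(2, 2): d=(2,-2) inclusive
  edge (2, 2)→(12, 16): d=(10,14) inclusive
    (1,0)@(3, 1): e=[72,0,-24] → ·  [on edge]
    (0,1)@(1, 3): e=[24,0,24] → █  [on edge]
    (1,1)@(3, 3): e=[48,4,-4] → ·
    (0,2)@(1, 5): e=[0,4,44] → █  [on edge]
    (1,2)@(3, 5): e=[24,8,16] → █
    (2,2)@(5, 5): e=[48,12,-12] → ·
    (0,3)@(1, 7): e=[-24,8,64] → ·
    (1,3)@(3, 7): e=[0,12,36] → █  [on edge]
    (2,3)@(5, 7): e=[24,16,8] → █
    (3,3)@(7, 7): e=[48,20,-20] → ·
    (1,4)@(3, 9): e=[-24,16,56] → ·
    (2,4)@(5, 9): e=[0,20,28] → █  [on edge]
    (3,4)@(7, 9): e=[24,24,0] → █  [on edge]
    (3,5)@(7, 11): e=[0,28,20] → █  [on edge]
    (4,6)@(9, 13): e=[0,36,12] → █  [on edge]
    (5,7)@(11, 15): e=[0,44,4] → █  [on edge]
    (6,8)@(13, 17): e=[0,52,-4] → ·  [on edge]
    (7,9)@(15, 19): e=[0,60,-12] → ·  [on edge]
    (8,10)@(17, 21): e=[0,68,-20] → ·  [on edge]
  covered (10 px):
    · · · · · · · · ·
    █ · · · · · · · ·
    █ █ · · · · · · ·
    · █ █ · · · · · ·
    · · █ █ · · · · ·
    · · · █ · · · · ·
    · · · · █ · · · ·
    · · · · · █ · · ·
    · · · · · · · · ·
    · · · · · · · · ·
    · · · · · · · · ·
T1:
  2·area = 135
  edge (0, 6)→(9, 9): d=(9,3) inclusive
  edge (9, 9)→(3, 22): d=(-6,13) inclusive
  edge (3, 22)→(0, 6): d=(-3,-16) inclusive
    (0,3)@(1, 7): e=[6,116,13] → █
    (1,3)@(3, 7): e=[0,90,45] → █  [on edge]
    (2,3)@(5, 7): e=[-6,64,77] → ·
    (0,4)@(1, 9): e=[24,104,7] → █
    (2,4)@(5, 9): e=[12,52,71] → █
    (3,4)@(7, 9): e=[6,26,103] → █
    (4,4)@(9, 9): e=[0,0,135] → █  [on edge]
    (5,4)@(11, 9): e=[-6,-26,167] → ·
    (0,5)@(1, 11): e=[42,92,1] → █
    (4,5)@(9, 11): e=[18,-12,129] → ·
    (7,5)@(15, 11): e=[0,-90,225] → ·  [on edge]
    (0,6)@(1, 13): e=[60,80,-5] → ·
  covered (20 px):
    · · · · · · · · ·
    · · · · · · · · ·
    · · · · · · · · ·
    █ █ · · · · · · ·
    █ █ █ █ █ · · · ·
    █ █ █ █ · · · · ·
    · █ █ █ · · · · ·
    · █ █ · · · · · ·
    · █ █ · · · · · ·
    · █ · · · · · · ·
    · █ · · · · · · ·
T2:
  2·area = 44  (B↔C swapped to make it positive)
  edge (12, 0)→(6, 14): d=(-6,14) inclusive
  edge (6, 14)→(2, 16): d=(-4,2) inclusive
  edge (2, 16)→(12, 0): d=(10,-16) inclusive
    (4,2)@(9, 5): e=[12,30,2] → █
    (5,2)@(11, 5): e=[-16,26,34] → ·
    (4,3)@(9, 7): e=[0,22,22] → █  [on edge]
    (5,3)@(11, 7): e=[-28,18,54] → ·
    (3,4)@(7, 9): e=[16,18,10] → █
    (4,4)@(9, 9): e=[-12,14,42] → ·
    (3,5)@(7, 11): e=[4,10,30] → █
    (4,5)@(9, 11): e=[-24,6,62] → ·
    (2,6)@(5, 13): e=[20,6,18] → █
    (3,6)@(7, 13): e=[-8,2,50] → ·
    (1,7)@(3, 15): e=[36,2,6] → █
    (2,7)@(5, 15): e=[8,-2,38] → ·
    (1,10)@(3, 21): e=[0,-22,66] → ·  [on edge]
  covered (6 px):
    · · · · · · · · ·
    · · · · · · · · ·
    · · · · █ · · · ·
    · · · · █ · · · ·
    · · · █ · · · · ·
    · · · █ · · · · ·
    · · █ · · · · · ·
    · █ · · · · · · ·
    · · · · · · · · ·
    · · · · · · · · ·
    · · · · · · · · ·
T3:
  2·area = 28
  edge (18, 14)→(14, 16): d=(-4,2) inclusive
  edge (14, 16)→(14, 9): d=(0,-7) inclusive
  edge (14, 9)→(18, 14): d=(4,5) inclusive
    (7,5)@(15, 11): e=[18,7,3] → █
    (8,5)@(17, 11): e=[14,21,-7] → ·
    (7,6)@(15, 13): e=[10,7,11] → █
    (8,6)@(17, 13): e=[6,21,1] → █
    (7,7)@(15, 15): e=[2,7,19] → █
    (8,7)@(17, 15): e=[-2,21,9] → ·
    (7,8)@(15, 17): e=[-6,7,27] → ·
  covered (4 px):
    · · · · · · · · ·
    · · · · · · · · ·
    · · · · · · · · ·
    · · · · · · · · ·
    · · · · · · · · ·
    · · · · · · · █ ·
    · · · · · · · █ █
    · · · · · · · █ ·
    · · · · · · · · ·
    · · · · · · · · ·
    · · · · · · · · ·

Final: [[4,2],[4,3],[3,4],[3,5],[2,6],[1,7]]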